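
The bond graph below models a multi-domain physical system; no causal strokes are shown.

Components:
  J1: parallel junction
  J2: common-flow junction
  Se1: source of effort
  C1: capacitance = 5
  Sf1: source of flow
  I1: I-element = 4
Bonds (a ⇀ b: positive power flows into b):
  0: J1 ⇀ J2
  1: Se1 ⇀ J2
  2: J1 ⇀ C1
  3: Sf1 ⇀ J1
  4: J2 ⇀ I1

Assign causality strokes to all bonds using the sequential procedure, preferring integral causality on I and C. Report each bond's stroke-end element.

bond 1 →J2  (Se1: effort source, stroke at far end)
bond 3 →Sf1  (Sf1: flow source, stroke at near end)
bond 2 →J1  (prefer integral on C1)
bond 0 →J2  (J1 effort already set via bond 2)
bond 4 →I1  (J2 needs exactly one f-in)

b0 stroke→J2
b1 stroke→J2
b2 stroke→J1
b3 stroke→Sf1
b4 stroke→I1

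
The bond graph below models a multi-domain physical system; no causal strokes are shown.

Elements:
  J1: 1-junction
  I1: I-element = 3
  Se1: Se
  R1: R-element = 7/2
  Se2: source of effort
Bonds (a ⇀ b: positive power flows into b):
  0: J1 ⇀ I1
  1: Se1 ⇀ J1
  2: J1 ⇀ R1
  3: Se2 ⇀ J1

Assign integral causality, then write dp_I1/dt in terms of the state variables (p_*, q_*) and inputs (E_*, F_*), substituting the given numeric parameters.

b1 stroke→J1  (Se1 fixes effort; stroke away)
b3 stroke→J1  (source Se2 imposes e)
b0 stroke→I1  (I1 integral (f out))
b2 stroke→J1  (J1 flow already set via bond 0)

dp_I1/dt = E_Se1 + E_Se2 - 7*p_I1/6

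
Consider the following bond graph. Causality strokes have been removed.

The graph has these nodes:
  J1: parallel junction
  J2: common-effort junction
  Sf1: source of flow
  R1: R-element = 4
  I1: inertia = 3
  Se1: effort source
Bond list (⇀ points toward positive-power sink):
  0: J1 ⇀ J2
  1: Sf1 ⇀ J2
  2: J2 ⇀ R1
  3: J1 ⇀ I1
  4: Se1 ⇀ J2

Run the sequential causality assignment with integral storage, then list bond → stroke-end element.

bond 0 stroke at J1
bond 1 stroke at Sf1
bond 2 stroke at R1
bond 3 stroke at I1
bond 4 stroke at J2

β1 stroke→Sf1  (source Sf1 imposes f)
β4 stroke→J2  (Se1: effort source, stroke at far end)
β0 stroke→J1  (0-jn J2 has e-setter on 4)
β2 stroke→R1  (common-e at J2 fixed by 4)
β3 stroke→I1  (common-e at J1 fixed by 0)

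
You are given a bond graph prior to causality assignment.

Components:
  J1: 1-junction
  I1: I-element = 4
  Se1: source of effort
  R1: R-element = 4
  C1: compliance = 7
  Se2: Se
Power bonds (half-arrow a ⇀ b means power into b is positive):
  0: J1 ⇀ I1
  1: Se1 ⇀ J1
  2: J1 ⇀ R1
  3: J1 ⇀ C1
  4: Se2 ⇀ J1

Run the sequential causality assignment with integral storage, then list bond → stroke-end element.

#0 stroke→I1
#1 stroke→J1
#2 stroke→J1
#3 stroke→J1
#4 stroke→J1

b1 →J1  (Se1: effort source, stroke at far end)
b4 →J1  (Se2 fixes effort; stroke away)
b0 →I1  (I1 outputs flow p/I1)
b2 →J1  (J1 flow already set via bond 0)
b3 →J1  (1-jn J1 has f-setter on 0)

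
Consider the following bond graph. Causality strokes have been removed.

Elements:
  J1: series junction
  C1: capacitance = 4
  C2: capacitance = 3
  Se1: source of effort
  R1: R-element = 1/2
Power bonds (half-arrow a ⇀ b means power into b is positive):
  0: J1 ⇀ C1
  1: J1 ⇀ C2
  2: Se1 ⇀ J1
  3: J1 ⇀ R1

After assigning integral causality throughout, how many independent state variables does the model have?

#2 →J1  (Se1: effort source, stroke at far end)
#0 →J1  (C1: C, integral causality)
#1 →J1  (C2: C, integral causality)
#3 →R1  (J1 needs exactly one f-in)

2  (C1, C2 all integral)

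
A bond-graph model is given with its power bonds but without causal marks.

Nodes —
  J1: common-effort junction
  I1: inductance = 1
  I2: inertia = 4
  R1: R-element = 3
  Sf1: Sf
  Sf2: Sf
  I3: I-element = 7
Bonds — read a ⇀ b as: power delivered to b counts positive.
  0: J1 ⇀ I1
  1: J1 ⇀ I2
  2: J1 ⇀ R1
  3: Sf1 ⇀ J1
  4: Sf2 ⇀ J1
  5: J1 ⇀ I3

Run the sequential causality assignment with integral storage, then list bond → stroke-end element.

#3 stroke at Sf1  (Sf1 (Sf) sets flow on bond)
#4 stroke at Sf2  (Sf2 (Sf) sets flow on bond)
#0 stroke at I1  (I1 integral (f out))
#1 stroke at I2  (I2 integral (f out))
#5 stroke at I3  (I3 outputs flow p/I3)
#2 stroke at J1  (J1: last free bond brings effort in)

#0 stroke→I1
#1 stroke→I2
#2 stroke→J1
#3 stroke→Sf1
#4 stroke→Sf2
#5 stroke→I3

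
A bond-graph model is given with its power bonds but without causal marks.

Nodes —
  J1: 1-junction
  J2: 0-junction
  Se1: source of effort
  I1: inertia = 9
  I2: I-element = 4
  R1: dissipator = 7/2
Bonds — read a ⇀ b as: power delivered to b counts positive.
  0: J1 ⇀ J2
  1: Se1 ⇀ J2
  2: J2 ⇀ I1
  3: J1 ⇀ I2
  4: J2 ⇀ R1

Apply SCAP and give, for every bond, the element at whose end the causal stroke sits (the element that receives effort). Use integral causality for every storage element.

b0 →J1
b1 →J2
b2 →I1
b3 →I2
b4 →R1

β1 →J2  (Se1 (Se) sets effort on bond)
β0 →J1  (common-e at J2 fixed by 1)
β2 →I1  (common-e at J2 fixed by 1)
β4 →R1  (J2: bond 1 brought effort, rest push out)
β3 →I2  (J1: last free bond brings flow in)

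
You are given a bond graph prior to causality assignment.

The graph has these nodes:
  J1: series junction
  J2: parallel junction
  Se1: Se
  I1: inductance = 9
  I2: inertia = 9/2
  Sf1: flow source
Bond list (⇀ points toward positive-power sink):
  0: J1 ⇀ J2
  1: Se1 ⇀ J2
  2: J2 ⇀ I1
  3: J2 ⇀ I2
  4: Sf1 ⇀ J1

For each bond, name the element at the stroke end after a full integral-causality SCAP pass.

β1 stroke→J2  (Se1 (Se) sets effort on bond)
β4 stroke→Sf1  (Sf1: flow source, stroke at near end)
β0 stroke→J1  (1-jn J1 has f-setter on 4)
β2 stroke→I1  (J2 effort already set via bond 1)
β3 stroke→I2  (0-jn J2 has e-setter on 1)

b0 →J1
b1 →J2
b2 →I1
b3 →I2
b4 →Sf1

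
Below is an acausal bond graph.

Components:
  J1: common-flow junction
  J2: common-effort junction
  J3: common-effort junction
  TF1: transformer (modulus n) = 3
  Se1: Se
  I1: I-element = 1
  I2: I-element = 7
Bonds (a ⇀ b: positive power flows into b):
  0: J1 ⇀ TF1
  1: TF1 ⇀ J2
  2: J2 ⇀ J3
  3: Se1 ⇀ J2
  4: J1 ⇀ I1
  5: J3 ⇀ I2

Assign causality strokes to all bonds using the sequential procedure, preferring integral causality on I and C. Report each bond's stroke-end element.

b3 →J2  (Se1: effort source, stroke at far end)
b1 →TF1  (0-jn J2 has e-setter on 3)
b2 →J3  (common-e at J2 fixed by 3)
b5 →I2  (common-e at J3 fixed by 2)
b0 →J1  (TF1 one-in-one-out from 1)
b4 →I1  (J1 needs exactly one f-in)

bond 0 →J1
bond 1 →TF1
bond 2 →J3
bond 3 →J2
bond 4 →I1
bond 5 →I2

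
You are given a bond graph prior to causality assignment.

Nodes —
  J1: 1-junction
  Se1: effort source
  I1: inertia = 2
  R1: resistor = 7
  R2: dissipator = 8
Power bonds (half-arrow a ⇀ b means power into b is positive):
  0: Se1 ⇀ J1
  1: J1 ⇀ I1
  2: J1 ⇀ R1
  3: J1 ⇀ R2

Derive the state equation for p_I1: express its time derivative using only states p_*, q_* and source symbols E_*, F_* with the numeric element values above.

dp_I1/dt = E_Se1 - 15*p_I1/2

β0 →J1  (source Se1 imposes e)
β1 →I1  (prefer integral on I1)
β2 →J1  (common-f at J1 fixed by 1)
β3 →J1  (J1 flow already set via bond 1)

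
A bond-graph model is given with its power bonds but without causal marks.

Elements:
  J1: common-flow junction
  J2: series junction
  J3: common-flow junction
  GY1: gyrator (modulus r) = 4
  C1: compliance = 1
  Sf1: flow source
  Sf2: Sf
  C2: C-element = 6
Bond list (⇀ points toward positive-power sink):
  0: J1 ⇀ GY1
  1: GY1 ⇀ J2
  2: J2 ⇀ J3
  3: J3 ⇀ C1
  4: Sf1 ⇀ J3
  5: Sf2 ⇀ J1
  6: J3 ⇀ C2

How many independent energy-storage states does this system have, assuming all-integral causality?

2  (C1, C2 all integral)

b4 →Sf1  (source Sf1 imposes f)
b5 →Sf2  (Sf2: flow source, stroke at near end)
b0 →J1  (J1 flow already set via bond 5)
b2 →J3  (1-jn J3 has f-setter on 4)
b3 →J3  (common-f at J3 fixed by 4)
b6 →J3  (common-f at J3 fixed by 4)
b1 →J2  (GY1: gyrator matches bond 0)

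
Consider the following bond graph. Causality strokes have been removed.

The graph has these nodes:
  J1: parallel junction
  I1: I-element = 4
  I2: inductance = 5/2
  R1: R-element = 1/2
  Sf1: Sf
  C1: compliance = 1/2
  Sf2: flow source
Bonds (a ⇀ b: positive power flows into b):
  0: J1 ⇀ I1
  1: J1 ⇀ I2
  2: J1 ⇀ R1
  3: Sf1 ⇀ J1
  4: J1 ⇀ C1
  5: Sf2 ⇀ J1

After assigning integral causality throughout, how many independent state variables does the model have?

3  (C1, I1, I2 all integral)

b3 stroke→Sf1  (source Sf1 imposes f)
b5 stroke→Sf2  (Sf2 (Sf) sets flow on bond)
b0 stroke→I1  (I1 outputs flow p/I1)
b1 stroke→I2  (I2: I, integral causality)
b4 stroke→J1  (prefer integral on C1)
b2 stroke→R1  (J1 effort already set via bond 4)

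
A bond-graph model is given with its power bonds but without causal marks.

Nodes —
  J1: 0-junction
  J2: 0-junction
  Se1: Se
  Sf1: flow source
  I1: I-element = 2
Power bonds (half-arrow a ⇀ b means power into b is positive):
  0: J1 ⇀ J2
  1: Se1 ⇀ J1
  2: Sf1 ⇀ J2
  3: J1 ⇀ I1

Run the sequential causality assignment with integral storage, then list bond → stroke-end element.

b1 stroke at J1  (Se1: effort source, stroke at far end)
b2 stroke at Sf1  (Sf1 fixes flow; stroke at Sf1)
b0 stroke at J2  (J1: bond 1 brought effort, rest push out)
b3 stroke at I1  (J1: bond 1 brought effort, rest push out)

bond 0 stroke at J2
bond 1 stroke at J1
bond 2 stroke at Sf1
bond 3 stroke at I1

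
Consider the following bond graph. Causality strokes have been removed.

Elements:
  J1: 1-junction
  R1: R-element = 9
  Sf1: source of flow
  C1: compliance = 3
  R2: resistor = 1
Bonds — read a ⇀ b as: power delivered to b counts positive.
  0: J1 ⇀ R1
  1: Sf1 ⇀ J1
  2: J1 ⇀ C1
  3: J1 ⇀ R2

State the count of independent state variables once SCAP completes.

#1 stroke→Sf1  (source Sf1 imposes f)
#0 stroke→J1  (common-f at J1 fixed by 1)
#2 stroke→J1  (common-f at J1 fixed by 1)
#3 stroke→J1  (J1: bond 1 brought flow, rest push out)

1  (C1 all integral)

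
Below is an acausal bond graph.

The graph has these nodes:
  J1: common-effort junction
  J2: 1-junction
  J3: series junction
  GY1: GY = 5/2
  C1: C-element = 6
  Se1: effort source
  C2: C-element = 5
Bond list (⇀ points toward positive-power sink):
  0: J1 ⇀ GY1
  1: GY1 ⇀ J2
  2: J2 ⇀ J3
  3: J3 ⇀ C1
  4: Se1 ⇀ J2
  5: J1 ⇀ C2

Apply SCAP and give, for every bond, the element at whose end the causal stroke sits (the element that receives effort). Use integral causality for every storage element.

b4 stroke→J2  (Se1 fixes effort; stroke away)
b3 stroke→J3  (C1 integral (e out))
b2 stroke→J2  (J3 needs exactly one f-in)
b1 stroke→GY1  (J2 needs exactly one f-in)
b0 stroke→GY1  (GY GY1: same side as bond 1)
b5 stroke→J1  (closing 0-jn rule on J1)

b0 stroke at GY1
b1 stroke at GY1
b2 stroke at J2
b3 stroke at J3
b4 stroke at J2
b5 stroke at J1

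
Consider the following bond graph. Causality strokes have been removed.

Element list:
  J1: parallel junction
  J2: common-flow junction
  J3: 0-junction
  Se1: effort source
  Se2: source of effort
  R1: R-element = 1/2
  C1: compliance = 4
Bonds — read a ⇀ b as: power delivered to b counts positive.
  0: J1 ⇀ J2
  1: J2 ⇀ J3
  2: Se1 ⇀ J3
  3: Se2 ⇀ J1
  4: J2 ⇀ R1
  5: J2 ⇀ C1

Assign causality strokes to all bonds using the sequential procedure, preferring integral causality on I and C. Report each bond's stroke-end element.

#2 →J3  (Se1 fixes effort; stroke away)
#3 →J1  (source Se2 imposes e)
#0 →J2  (common-e at J1 fixed by 3)
#1 →J2  (J3: bond 2 brought effort, rest push out)
#5 →J2  (C1 integral (e out))
#4 →R1  (only one flow-in slot at J2)

β0 stroke→J2
β1 stroke→J2
β2 stroke→J3
β3 stroke→J1
β4 stroke→R1
β5 stroke→J2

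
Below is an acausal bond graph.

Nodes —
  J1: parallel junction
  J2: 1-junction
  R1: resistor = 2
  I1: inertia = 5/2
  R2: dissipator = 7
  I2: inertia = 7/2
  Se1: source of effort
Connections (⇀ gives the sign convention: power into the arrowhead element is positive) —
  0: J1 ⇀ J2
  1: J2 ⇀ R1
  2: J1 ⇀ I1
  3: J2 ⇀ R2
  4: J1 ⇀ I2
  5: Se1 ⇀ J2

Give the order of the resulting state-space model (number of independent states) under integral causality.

#5 stroke→J2  (source Se1 imposes e)
#2 stroke→I1  (I1 integral (f out))
#4 stroke→I2  (I2: I, integral causality)
#0 stroke→J1  (closing 0-jn rule on J1)
#1 stroke→J2  (1-jn J2 has f-setter on 0)
#3 stroke→J2  (J2: bond 0 brought flow, rest push out)

2  (I1, I2 all integral)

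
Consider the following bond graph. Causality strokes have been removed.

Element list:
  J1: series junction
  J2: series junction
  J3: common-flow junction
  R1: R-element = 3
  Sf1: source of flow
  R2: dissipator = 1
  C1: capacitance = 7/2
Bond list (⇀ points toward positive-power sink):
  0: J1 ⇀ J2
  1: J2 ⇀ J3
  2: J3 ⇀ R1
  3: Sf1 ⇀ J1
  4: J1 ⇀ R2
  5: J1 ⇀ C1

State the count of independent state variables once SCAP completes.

1  (C1 all integral)

#3 stroke→Sf1  (source Sf1 imposes f)
#0 stroke→J1  (common-f at J1 fixed by 3)
#4 stroke→J1  (common-f at J1 fixed by 3)
#5 stroke→J1  (common-f at J1 fixed by 3)
#1 stroke→J2  (J2 flow already set via bond 0)
#2 stroke→J3  (J3: bond 1 brought flow, rest push out)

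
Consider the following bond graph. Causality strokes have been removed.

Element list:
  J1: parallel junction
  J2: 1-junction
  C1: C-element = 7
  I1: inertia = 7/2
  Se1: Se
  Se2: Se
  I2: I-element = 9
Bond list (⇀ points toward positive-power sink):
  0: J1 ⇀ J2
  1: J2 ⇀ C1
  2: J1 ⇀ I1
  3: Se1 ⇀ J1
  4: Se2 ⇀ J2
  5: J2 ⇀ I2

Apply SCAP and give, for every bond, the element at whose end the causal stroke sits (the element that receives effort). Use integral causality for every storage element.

#0 |J2
#1 |J2
#2 |I1
#3 |J1
#4 |J2
#5 |I2

β3 stroke→J1  (source Se1 imposes e)
β4 stroke→J2  (Se2: effort source, stroke at far end)
β0 stroke→J2  (common-e at J1 fixed by 3)
β2 stroke→I1  (J1: bond 3 brought effort, rest push out)
β1 stroke→J2  (C1: C, integral causality)
β5 stroke→I2  (J2: last free bond brings flow in)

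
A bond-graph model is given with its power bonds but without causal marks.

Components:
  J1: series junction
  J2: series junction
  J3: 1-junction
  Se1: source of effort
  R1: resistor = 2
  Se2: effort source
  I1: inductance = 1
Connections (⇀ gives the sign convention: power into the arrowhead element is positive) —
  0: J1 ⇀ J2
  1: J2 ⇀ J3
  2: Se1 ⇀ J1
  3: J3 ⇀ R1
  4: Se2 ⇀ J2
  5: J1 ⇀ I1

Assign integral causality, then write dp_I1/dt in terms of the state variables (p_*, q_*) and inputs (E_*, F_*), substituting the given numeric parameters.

#2 →J1  (Se1 (Se) sets effort on bond)
#4 →J2  (Se2 (Se) sets effort on bond)
#5 →I1  (prefer integral on I1)
#0 →J1  (J1 flow already set via bond 5)
#1 →J2  (J2 flow already set via bond 0)
#3 →J3  (J3: bond 1 brought flow, rest push out)

dp_I1/dt = E_Se1 + E_Se2 - 2*p_I1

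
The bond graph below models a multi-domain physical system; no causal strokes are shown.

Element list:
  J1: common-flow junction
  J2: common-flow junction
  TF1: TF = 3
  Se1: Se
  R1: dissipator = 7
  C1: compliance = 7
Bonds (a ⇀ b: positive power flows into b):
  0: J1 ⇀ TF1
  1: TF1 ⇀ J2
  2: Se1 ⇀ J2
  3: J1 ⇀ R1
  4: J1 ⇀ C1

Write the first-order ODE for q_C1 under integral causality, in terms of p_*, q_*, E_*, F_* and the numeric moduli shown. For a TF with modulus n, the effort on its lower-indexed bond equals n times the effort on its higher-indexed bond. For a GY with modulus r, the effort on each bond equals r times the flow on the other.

dq_C1/dt = 3*E_Se1/7 - q_C1/49

b2 stroke→J2  (Se1 fixes effort; stroke away)
b1 stroke→TF1  (J2 needs exactly one f-in)
b0 stroke→J1  (through TF1, causality passes straight; one stroke at TF1)
b4 stroke→J1  (C1: C, integral causality)
b3 stroke→R1  (closing 1-jn rule on J1)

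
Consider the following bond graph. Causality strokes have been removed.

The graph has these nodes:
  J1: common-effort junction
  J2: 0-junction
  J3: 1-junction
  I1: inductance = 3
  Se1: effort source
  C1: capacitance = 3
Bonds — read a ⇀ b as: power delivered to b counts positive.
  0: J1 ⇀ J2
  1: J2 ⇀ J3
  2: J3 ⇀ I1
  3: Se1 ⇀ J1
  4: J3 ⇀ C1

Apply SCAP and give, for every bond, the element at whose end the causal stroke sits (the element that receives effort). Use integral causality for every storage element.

β0 |J2
β1 |J3
β2 |I1
β3 |J1
β4 |J3

β3 stroke→J1  (Se1 fixes effort; stroke away)
β0 stroke→J2  (J1: bond 3 brought effort, rest push out)
β1 stroke→J3  (0-jn J2 has e-setter on 0)
β2 stroke→I1  (I1: I, integral causality)
β4 stroke→J3  (common-f at J3 fixed by 2)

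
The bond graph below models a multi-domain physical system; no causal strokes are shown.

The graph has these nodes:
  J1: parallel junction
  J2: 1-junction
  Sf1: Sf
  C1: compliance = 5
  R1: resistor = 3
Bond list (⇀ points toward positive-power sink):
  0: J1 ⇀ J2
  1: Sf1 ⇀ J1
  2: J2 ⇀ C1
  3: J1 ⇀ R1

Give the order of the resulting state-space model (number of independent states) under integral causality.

β1 |Sf1  (Sf1 fixes flow; stroke at Sf1)
β2 |J2  (prefer integral on C1)
β0 |J1  (closing 1-jn rule on J2)
β3 |R1  (J1: bond 0 brought effort, rest push out)

1  (C1 all integral)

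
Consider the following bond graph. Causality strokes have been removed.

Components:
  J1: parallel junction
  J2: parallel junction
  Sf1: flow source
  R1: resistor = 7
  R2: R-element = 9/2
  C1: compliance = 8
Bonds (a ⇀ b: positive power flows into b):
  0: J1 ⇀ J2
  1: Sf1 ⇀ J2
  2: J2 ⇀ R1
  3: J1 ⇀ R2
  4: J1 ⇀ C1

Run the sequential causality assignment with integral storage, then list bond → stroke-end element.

β0 stroke at J2
β1 stroke at Sf1
β2 stroke at R1
β3 stroke at R2
β4 stroke at J1

β1 stroke at Sf1  (Sf1: flow source, stroke at near end)
β4 stroke at J1  (prefer integral on C1)
β0 stroke at J2  (common-e at J1 fixed by 4)
β3 stroke at R2  (0-jn J1 has e-setter on 4)
β2 stroke at R1  (0-jn J2 has e-setter on 0)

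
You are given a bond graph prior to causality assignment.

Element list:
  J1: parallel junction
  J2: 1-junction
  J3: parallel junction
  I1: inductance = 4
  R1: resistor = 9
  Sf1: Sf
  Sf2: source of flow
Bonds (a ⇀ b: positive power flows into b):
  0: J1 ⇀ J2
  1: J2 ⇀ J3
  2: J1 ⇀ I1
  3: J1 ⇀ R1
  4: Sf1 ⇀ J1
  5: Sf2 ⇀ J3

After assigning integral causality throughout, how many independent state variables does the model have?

b4 stroke→Sf1  (source Sf1 imposes f)
b5 stroke→Sf2  (Sf2 fixes flow; stroke at Sf2)
b1 stroke→J3  (closing 0-jn rule on J3)
b0 stroke→J2  (common-f at J2 fixed by 1)
b2 stroke→I1  (prefer integral on I1)
b3 stroke→J1  (J1: last free bond brings effort in)

1  (I1 all integral)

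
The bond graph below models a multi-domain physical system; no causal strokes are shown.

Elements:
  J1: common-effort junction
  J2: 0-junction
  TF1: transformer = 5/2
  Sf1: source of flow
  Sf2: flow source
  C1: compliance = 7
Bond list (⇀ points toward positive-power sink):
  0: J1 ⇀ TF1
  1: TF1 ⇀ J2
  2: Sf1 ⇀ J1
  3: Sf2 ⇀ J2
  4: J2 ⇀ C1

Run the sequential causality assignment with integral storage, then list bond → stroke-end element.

bond 2 |Sf1  (source Sf1 imposes f)
bond 3 |Sf2  (source Sf2 imposes f)
bond 0 |J1  (J1: last free bond brings effort in)
bond 1 |TF1  (TF TF1: opposite of bond 0)
bond 4 |J2  (closing 0-jn rule on J2)

bond 0 stroke→J1
bond 1 stroke→TF1
bond 2 stroke→Sf1
bond 3 stroke→Sf2
bond 4 stroke→J2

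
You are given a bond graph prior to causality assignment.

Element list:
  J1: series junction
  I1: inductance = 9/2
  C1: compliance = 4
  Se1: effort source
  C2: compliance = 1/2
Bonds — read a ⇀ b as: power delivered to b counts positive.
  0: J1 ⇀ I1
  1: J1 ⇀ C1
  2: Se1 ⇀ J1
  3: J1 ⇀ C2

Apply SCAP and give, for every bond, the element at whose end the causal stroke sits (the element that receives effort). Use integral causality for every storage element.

b2 →J1  (Se1: effort source, stroke at far end)
b0 →I1  (I1 outputs flow p/I1)
b1 →J1  (common-f at J1 fixed by 0)
b3 →J1  (J1 flow already set via bond 0)

bond 0 stroke→I1
bond 1 stroke→J1
bond 2 stroke→J1
bond 3 stroke→J1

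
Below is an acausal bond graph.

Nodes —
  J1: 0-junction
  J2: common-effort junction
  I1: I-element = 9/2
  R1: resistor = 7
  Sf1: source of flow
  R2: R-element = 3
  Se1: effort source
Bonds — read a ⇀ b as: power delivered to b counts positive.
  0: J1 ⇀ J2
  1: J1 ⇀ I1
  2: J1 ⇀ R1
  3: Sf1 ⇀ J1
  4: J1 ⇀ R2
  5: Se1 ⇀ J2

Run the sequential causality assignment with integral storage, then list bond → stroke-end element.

bond 0 stroke→J1
bond 1 stroke→I1
bond 2 stroke→R1
bond 3 stroke→Sf1
bond 4 stroke→R2
bond 5 stroke→J2

#3 |Sf1  (Sf1 (Sf) sets flow on bond)
#5 |J2  (Se1: effort source, stroke at far end)
#0 |J1  (J2: bond 5 brought effort, rest push out)
#1 |I1  (J1: bond 0 brought effort, rest push out)
#2 |R1  (0-jn J1 has e-setter on 0)
#4 |R2  (J1 effort already set via bond 0)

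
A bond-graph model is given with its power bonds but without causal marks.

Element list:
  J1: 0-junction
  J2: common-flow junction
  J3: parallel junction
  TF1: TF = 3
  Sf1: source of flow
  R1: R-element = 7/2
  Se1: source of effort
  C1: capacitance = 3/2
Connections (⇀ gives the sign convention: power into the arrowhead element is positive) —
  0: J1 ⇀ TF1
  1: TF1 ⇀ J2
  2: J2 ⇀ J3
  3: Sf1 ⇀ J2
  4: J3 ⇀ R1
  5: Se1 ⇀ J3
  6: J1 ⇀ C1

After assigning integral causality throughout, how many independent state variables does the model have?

1  (C1 all integral)

#3 →Sf1  (Sf1 (Sf) sets flow on bond)
#5 →J3  (Se1 fixes effort; stroke away)
#1 →J2  (common-f at J2 fixed by 3)
#2 →J2  (common-f at J2 fixed by 3)
#4 →R1  (common-e at J3 fixed by 5)
#0 →TF1  (TF1 one-in-one-out from 1)
#6 →J1  (J1: last free bond brings effort in)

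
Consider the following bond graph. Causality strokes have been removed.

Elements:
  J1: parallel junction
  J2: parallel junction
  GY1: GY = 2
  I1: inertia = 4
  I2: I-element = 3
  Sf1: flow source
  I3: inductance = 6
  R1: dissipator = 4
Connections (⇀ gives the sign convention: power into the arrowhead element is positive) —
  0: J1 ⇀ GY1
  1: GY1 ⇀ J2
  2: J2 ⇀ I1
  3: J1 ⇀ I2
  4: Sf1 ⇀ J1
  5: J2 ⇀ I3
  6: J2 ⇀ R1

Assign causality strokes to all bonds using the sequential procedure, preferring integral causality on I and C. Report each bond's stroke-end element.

b4 |Sf1  (Sf1 fixes flow; stroke at Sf1)
b2 |I1  (I1 integral (f out))
b3 |I2  (I2 outputs flow p/I2)
b0 |J1  (J1 needs exactly one e-in)
b1 |J2  (GY GY1: same side as bond 0)
b5 |I3  (J2 effort already set via bond 1)
b6 |R1  (0-jn J2 has e-setter on 1)

#0 stroke→J1
#1 stroke→J2
#2 stroke→I1
#3 stroke→I2
#4 stroke→Sf1
#5 stroke→I3
#6 stroke→R1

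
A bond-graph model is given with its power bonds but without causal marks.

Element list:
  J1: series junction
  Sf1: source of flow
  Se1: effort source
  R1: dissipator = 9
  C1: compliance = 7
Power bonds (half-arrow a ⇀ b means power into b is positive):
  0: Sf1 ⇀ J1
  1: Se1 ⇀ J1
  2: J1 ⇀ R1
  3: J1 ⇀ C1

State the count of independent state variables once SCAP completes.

1  (C1 all integral)

#0 stroke at Sf1  (Sf1: flow source, stroke at near end)
#1 stroke at J1  (Se1 (Se) sets effort on bond)
#2 stroke at J1  (1-jn J1 has f-setter on 0)
#3 stroke at J1  (1-jn J1 has f-setter on 0)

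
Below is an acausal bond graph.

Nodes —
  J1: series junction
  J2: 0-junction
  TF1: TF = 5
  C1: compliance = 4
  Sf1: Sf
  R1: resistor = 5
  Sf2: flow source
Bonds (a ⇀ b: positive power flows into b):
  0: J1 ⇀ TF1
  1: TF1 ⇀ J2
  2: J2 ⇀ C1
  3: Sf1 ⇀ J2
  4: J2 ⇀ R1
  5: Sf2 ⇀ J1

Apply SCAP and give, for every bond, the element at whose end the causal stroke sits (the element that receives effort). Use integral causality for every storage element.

β3 |Sf1  (Sf1 (Sf) sets flow on bond)
β5 |Sf2  (Sf2 fixes flow; stroke at Sf2)
β0 |J1  (1-jn J1 has f-setter on 5)
β1 |TF1  (TF TF1: opposite of bond 0)
β2 |J2  (C1 outputs effort q/C1)
β4 |R1  (0-jn J2 has e-setter on 2)

#0 →J1
#1 →TF1
#2 →J2
#3 →Sf1
#4 →R1
#5 →Sf2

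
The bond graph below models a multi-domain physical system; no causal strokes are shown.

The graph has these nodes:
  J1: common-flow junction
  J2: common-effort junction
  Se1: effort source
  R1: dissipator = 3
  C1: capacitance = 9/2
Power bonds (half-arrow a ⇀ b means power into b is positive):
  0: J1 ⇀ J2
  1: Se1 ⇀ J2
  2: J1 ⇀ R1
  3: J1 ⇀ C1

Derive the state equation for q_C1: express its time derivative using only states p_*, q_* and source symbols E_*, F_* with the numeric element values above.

dq_C1/dt = -E_Se1/3 - 2*q_C1/27

#1 stroke at J2  (Se1: effort source, stroke at far end)
#0 stroke at J1  (J2 effort already set via bond 1)
#3 stroke at J1  (C1 integral (e out))
#2 stroke at R1  (J1 needs exactly one f-in)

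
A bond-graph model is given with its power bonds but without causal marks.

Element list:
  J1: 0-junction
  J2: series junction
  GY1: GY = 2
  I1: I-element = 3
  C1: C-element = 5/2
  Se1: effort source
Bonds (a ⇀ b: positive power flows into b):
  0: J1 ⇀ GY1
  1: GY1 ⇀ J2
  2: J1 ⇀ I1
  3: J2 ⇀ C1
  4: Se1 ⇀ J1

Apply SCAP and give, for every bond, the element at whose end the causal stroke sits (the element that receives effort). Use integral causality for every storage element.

β0 →GY1
β1 →GY1
β2 →I1
β3 →J2
β4 →J1

β4 →J1  (Se1: effort source, stroke at far end)
β0 →GY1  (0-jn J1 has e-setter on 4)
β2 →I1  (common-e at J1 fixed by 4)
β1 →GY1  (GY1: gyrator matches bond 0)
β3 →J2  (1-jn J2 has f-setter on 1)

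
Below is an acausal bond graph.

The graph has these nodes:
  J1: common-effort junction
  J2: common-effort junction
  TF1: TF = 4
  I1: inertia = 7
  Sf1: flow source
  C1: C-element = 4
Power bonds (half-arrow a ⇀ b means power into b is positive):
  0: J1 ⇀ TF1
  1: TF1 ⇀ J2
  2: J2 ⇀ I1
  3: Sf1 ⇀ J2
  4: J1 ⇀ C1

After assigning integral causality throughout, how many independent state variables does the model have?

2  (C1, I1 all integral)

b3 |Sf1  (source Sf1 imposes f)
b2 |I1  (prefer integral on I1)
b1 |J2  (closing 0-jn rule on J2)
b0 |TF1  (through TF1, causality passes straight; one stroke at TF1)
b4 |J1  (closing 0-jn rule on J1)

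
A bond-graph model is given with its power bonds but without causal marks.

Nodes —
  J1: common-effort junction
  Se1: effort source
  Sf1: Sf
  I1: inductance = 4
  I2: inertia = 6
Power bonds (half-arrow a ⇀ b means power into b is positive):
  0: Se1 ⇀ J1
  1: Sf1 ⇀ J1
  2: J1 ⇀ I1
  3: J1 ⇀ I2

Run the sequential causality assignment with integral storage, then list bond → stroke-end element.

#0 stroke→J1
#1 stroke→Sf1
#2 stroke→I1
#3 stroke→I2

bond 0 →J1  (Se1: effort source, stroke at far end)
bond 1 →Sf1  (Sf1: flow source, stroke at near end)
bond 2 →I1  (J1: bond 0 brought effort, rest push out)
bond 3 →I2  (0-jn J1 has e-setter on 0)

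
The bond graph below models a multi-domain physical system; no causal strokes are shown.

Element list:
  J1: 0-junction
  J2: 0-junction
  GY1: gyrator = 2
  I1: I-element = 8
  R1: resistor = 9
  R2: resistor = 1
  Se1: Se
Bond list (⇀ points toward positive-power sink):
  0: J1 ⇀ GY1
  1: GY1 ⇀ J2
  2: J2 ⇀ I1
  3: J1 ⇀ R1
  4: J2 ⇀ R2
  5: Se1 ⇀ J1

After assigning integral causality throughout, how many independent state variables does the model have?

b5 stroke at J1  (Se1 fixes effort; stroke away)
b0 stroke at GY1  (0-jn J1 has e-setter on 5)
b3 stroke at R1  (0-jn J1 has e-setter on 5)
b1 stroke at GY1  (GY GY1: same side as bond 0)
b2 stroke at I1  (I1: I, integral causality)
b4 stroke at J2  (closing 0-jn rule on J2)

1  (I1 all integral)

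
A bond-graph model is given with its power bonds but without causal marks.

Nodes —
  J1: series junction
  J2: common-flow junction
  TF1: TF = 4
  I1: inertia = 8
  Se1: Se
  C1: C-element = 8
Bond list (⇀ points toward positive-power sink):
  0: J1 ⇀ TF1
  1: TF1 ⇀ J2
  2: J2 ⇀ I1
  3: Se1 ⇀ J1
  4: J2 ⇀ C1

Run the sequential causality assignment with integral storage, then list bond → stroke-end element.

β0 stroke→TF1
β1 stroke→J2
β2 stroke→I1
β3 stroke→J1
β4 stroke→J2

#3 stroke→J1  (Se1: effort source, stroke at far end)
#0 stroke→TF1  (J1: last free bond brings flow in)
#1 stroke→J2  (through TF1, causality passes straight; one stroke at TF1)
#2 stroke→I1  (I1 integral (f out))
#4 stroke→J2  (J2: bond 2 brought flow, rest push out)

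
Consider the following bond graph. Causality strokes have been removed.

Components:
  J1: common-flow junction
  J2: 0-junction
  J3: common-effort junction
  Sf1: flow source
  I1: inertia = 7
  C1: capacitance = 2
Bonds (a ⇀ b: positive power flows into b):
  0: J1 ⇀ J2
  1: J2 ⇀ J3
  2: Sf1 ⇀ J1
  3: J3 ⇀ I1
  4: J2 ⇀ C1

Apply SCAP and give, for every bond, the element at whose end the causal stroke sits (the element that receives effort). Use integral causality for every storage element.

b2 →Sf1  (Sf1 fixes flow; stroke at Sf1)
b0 →J1  (common-f at J1 fixed by 2)
b3 →I1  (I1: I, integral causality)
b1 →J3  (only one effort-in slot at J3)
b4 →J2  (J2 needs exactly one e-in)

b0 →J1
b1 →J3
b2 →Sf1
b3 →I1
b4 →J2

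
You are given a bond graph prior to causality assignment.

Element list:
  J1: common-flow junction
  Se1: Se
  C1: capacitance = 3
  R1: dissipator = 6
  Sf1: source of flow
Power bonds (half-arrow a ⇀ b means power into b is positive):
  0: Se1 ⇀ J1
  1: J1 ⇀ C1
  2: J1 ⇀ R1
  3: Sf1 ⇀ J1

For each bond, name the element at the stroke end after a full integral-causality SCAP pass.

b0 |J1
b1 |J1
b2 |J1
b3 |Sf1

bond 0 |J1  (Se1 (Se) sets effort on bond)
bond 3 |Sf1  (source Sf1 imposes f)
bond 1 |J1  (J1: bond 3 brought flow, rest push out)
bond 2 |J1  (J1 flow already set via bond 3)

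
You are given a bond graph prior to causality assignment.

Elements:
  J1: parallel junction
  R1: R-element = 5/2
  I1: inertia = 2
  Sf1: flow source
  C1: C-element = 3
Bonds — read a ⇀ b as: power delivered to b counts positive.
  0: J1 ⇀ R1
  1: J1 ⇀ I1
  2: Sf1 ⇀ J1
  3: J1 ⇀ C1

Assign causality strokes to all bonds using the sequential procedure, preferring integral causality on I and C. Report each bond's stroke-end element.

β2 stroke at Sf1  (Sf1 fixes flow; stroke at Sf1)
β1 stroke at I1  (I1 integral (f out))
β3 stroke at J1  (C1: C, integral causality)
β0 stroke at R1  (common-e at J1 fixed by 3)

#0 stroke→R1
#1 stroke→I1
#2 stroke→Sf1
#3 stroke→J1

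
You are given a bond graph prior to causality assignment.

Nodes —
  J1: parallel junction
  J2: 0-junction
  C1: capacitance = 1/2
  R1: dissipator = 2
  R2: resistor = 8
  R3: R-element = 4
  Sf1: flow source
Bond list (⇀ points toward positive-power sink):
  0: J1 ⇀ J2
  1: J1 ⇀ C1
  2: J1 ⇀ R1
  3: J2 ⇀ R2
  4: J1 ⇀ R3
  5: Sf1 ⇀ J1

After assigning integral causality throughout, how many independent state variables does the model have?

#5 →Sf1  (Sf1 fixes flow; stroke at Sf1)
#1 →J1  (C1 outputs effort q/C1)
#0 →J2  (J1 effort already set via bond 1)
#2 →R1  (common-e at J1 fixed by 1)
#4 →R3  (0-jn J1 has e-setter on 1)
#3 →R2  (0-jn J2 has e-setter on 0)

1  (C1 all integral)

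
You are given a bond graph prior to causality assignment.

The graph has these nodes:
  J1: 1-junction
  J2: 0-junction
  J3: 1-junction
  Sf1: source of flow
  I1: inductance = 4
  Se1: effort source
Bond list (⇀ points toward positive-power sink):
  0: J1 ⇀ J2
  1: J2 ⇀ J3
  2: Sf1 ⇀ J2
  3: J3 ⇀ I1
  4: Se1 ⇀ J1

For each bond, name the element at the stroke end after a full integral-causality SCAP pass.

#2 →Sf1  (Sf1 (Sf) sets flow on bond)
#4 →J1  (Se1 (Se) sets effort on bond)
#0 →J2  (J1: last free bond brings flow in)
#1 →J3  (J2 effort already set via bond 0)
#3 →I1  (closing 1-jn rule on J3)

β0 stroke at J2
β1 stroke at J3
β2 stroke at Sf1
β3 stroke at I1
β4 stroke at J1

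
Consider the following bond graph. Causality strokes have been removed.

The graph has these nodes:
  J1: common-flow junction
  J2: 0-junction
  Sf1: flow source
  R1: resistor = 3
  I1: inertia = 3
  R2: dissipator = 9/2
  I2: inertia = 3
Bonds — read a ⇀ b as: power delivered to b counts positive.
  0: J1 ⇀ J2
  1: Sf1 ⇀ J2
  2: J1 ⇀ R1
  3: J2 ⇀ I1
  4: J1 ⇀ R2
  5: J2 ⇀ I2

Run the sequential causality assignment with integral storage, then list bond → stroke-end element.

b1 stroke at Sf1  (source Sf1 imposes f)
b3 stroke at I1  (I1 integral (f out))
b5 stroke at I2  (I2 integral (f out))
b0 stroke at J2  (only one effort-in slot at J2)
b2 stroke at J1  (common-f at J1 fixed by 0)
b4 stroke at J1  (common-f at J1 fixed by 0)

β0 →J2
β1 →Sf1
β2 →J1
β3 →I1
β4 →J1
β5 →I2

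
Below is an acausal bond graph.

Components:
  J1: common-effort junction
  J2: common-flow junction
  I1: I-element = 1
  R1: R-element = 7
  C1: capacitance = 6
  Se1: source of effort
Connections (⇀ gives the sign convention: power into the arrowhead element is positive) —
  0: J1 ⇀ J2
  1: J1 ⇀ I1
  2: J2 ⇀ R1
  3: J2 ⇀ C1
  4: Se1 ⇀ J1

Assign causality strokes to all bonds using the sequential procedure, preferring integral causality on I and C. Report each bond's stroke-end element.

#4 →J1  (source Se1 imposes e)
#0 →J2  (J1 effort already set via bond 4)
#1 →I1  (common-e at J1 fixed by 4)
#3 →J2  (C1 outputs effort q/C1)
#2 →R1  (J2: last free bond brings flow in)

β0 stroke→J2
β1 stroke→I1
β2 stroke→R1
β3 stroke→J2
β4 stroke→J1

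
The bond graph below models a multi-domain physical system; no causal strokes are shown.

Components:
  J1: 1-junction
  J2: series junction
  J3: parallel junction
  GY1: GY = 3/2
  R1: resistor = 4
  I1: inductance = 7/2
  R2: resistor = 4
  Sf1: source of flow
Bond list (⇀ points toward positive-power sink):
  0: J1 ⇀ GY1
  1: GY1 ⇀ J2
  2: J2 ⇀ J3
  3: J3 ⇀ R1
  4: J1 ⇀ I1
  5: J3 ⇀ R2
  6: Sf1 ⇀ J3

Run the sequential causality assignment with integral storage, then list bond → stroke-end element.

#6 stroke at Sf1  (Sf1 (Sf) sets flow on bond)
#4 stroke at I1  (I1 integral (f out))
#0 stroke at J1  (J1: bond 4 brought flow, rest push out)
#1 stroke at J2  (through GY1, causality inverts; strokes same side of GY1)
#2 stroke at J3  (closing 1-jn rule on J2)
#3 stroke at R1  (0-jn J3 has e-setter on 2)
#5 stroke at R2  (common-e at J3 fixed by 2)

bond 0 |J1
bond 1 |J2
bond 2 |J3
bond 3 |R1
bond 4 |I1
bond 5 |R2
bond 6 |Sf1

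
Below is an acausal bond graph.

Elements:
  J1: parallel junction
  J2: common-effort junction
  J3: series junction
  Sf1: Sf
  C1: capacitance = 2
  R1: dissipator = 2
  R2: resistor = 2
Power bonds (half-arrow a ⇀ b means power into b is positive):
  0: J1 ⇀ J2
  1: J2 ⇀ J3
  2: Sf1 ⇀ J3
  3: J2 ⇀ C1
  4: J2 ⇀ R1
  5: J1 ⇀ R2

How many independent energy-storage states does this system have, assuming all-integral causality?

1  (C1 all integral)

b2 →Sf1  (Sf1 (Sf) sets flow on bond)
b1 →J3  (common-f at J3 fixed by 2)
b3 →J2  (C1 integral (e out))
b0 →J1  (J2 effort already set via bond 3)
b4 →R1  (common-e at J2 fixed by 3)
b5 →R2  (0-jn J1 has e-setter on 0)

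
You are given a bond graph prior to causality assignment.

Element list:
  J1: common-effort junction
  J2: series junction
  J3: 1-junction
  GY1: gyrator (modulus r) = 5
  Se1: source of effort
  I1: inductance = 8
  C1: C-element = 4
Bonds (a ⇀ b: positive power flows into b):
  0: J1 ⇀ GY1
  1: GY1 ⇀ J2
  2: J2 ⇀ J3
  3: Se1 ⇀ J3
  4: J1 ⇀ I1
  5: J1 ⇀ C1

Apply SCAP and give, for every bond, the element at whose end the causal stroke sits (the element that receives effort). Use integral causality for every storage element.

b0 stroke→GY1
b1 stroke→GY1
b2 stroke→J2
b3 stroke→J3
b4 stroke→I1
b5 stroke→J1

β3 |J3  (Se1 (Se) sets effort on bond)
β2 |J2  (J3: last free bond brings flow in)
β1 |GY1  (J2: last free bond brings flow in)
β0 |GY1  (GY1: gyrator matches bond 1)
β4 |I1  (I1 outputs flow p/I1)
β5 |J1  (only one effort-in slot at J1)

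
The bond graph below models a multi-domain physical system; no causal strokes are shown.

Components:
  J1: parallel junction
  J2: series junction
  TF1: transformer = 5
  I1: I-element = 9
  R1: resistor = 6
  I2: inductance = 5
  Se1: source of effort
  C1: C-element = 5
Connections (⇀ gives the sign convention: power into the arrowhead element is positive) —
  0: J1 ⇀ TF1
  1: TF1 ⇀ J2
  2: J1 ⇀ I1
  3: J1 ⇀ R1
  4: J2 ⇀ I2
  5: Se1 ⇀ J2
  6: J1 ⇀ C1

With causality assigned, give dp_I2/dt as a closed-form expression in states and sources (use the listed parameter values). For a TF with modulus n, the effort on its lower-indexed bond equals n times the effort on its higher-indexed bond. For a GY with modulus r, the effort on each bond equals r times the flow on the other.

dp_I2/dt = E_Se1 + q_C1/25

bond 5 →J2  (source Se1 imposes e)
bond 2 →I1  (I1 outputs flow p/I1)
bond 4 →I2  (I2 outputs flow p/I2)
bond 1 →J2  (J2 flow already set via bond 4)
bond 0 →TF1  (through TF1, causality passes straight; one stroke at TF1)
bond 6 →J1  (C1: C, integral causality)
bond 3 →R1  (J1: bond 6 brought effort, rest push out)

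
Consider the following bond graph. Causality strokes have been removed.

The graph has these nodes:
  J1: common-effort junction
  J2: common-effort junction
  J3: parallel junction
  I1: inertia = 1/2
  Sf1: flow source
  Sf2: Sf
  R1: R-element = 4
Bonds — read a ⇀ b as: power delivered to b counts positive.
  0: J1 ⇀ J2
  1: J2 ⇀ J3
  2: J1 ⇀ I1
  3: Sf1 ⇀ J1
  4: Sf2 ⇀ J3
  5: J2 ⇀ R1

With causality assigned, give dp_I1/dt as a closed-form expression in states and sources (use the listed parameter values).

#3 stroke→Sf1  (source Sf1 imposes f)
#4 stroke→Sf2  (Sf2 fixes flow; stroke at Sf2)
#1 stroke→J3  (J3: last free bond brings effort in)
#2 stroke→I1  (I1 outputs flow p/I1)
#0 stroke→J1  (J1: last free bond brings effort in)
#5 stroke→J2  (J2: last free bond brings effort in)

dp_I1/dt = 4*F_Sf1 + 4*F_Sf2 - 8*p_I1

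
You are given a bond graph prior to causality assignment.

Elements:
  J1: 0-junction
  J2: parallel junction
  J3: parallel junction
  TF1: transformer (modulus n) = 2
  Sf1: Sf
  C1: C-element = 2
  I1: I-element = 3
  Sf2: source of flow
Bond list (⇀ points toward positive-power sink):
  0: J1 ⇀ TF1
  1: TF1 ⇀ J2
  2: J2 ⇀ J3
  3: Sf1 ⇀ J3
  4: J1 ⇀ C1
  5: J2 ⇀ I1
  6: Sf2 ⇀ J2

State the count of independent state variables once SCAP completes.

2  (C1, I1 all integral)

b3 |Sf1  (Sf1 (Sf) sets flow on bond)
b6 |Sf2  (Sf2 (Sf) sets flow on bond)
b2 |J3  (J3 needs exactly one e-in)
b4 |J1  (C1: C, integral causality)
b0 |TF1  (0-jn J1 has e-setter on 4)
b1 |J2  (through TF1, causality passes straight; one stroke at TF1)
b5 |I1  (common-e at J2 fixed by 1)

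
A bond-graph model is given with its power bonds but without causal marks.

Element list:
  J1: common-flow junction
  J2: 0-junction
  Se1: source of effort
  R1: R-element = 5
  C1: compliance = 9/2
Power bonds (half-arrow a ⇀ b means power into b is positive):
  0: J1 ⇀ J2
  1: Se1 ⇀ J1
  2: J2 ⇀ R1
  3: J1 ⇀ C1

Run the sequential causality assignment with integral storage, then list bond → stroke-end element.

bond 0 →J2
bond 1 →J1
bond 2 →R1
bond 3 →J1

β1 |J1  (Se1 (Se) sets effort on bond)
β3 |J1  (prefer integral on C1)
β0 |J2  (only one flow-in slot at J1)
β2 |R1  (J2: bond 0 brought effort, rest push out)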